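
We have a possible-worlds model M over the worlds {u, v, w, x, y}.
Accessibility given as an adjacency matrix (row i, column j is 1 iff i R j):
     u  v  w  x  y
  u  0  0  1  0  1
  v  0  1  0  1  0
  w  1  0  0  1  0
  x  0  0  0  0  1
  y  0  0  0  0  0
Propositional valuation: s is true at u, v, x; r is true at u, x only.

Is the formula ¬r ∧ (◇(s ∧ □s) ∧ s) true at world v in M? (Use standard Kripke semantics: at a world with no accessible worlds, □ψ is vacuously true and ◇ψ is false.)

Yes

Recall that □ψ holds at a world iff ψ holds at every accessible world, and ◇ψ holds iff ψ holds at some accessible world.
At v: ¬r is true, ◇(s ∧ □s) ∧ s is true, so ¬r ∧ (◇(s ∧ □s) ∧ s) is true.
  At v: ◇(s ∧ □s) is true, s is true, so ◇(s ∧ □s) ∧ s is true.
    At v: ◇(s ∧ □s) requires s ∧ □s at some successor in {v, x}.
      s ∧ □s holds at v, so ◇(s ∧ □s) is true at v.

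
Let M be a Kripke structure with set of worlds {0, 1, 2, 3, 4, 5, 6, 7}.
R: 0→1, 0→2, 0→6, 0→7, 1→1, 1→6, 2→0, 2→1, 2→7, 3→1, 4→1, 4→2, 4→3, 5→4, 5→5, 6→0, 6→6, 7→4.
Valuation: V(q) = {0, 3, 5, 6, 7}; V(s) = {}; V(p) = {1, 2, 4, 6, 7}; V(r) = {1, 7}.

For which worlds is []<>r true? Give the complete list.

Let φ = []<>r. Evaluate φ at each world:
  0 (successors {1, 2, 6, 7}): φ is false.
  1 (successors {1, 6}): φ is false.
  2 (successors {0, 1, 7}): φ is false.
  3 (successors {1}): φ is true.
  4 (successors {1, 2, 3}): φ is true.
  5 (successors {4, 5}): φ is false.
  6 (successors {0, 6}): φ is false.
  7 (successors {4}): φ is true.
For instance, at 3:
  At 3: []<>r requires <>r at every successor {1}.
      At 1: <>r requires r at some successor in {1, 6}.
        r holds at 1, so <>r is true at 1.
  So []<>r is true at 3.
Satisfying worlds: {3, 4, 7}

3, 4, 7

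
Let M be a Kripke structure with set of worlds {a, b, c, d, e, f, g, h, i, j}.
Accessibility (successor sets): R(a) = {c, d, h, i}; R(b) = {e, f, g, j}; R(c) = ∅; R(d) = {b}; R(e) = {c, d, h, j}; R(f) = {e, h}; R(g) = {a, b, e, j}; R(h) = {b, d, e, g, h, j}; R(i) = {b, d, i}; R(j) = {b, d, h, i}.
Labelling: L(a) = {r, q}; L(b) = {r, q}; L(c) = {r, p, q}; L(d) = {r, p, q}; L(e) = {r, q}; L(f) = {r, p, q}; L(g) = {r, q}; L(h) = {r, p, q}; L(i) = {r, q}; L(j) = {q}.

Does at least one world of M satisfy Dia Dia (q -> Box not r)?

Let φ = Dia Dia (q -> Box not r). Evaluate φ at each world:
  a (successors {c, d, h, i}): φ is false.
  b (successors {e, f, g, j}): φ is true.
  c (successors ∅): φ is false.
  d (successors {b}): φ is false.
  e (successors {c, d, h, j}): φ is false.
  f (successors {e, h}): φ is true.
  g (successors {a, b, e, j}): φ is true.
  h (successors {b, d, e, g, h, j}): φ is true.
  i (successors {b, d, i}): φ is false.
  j (successors {b, d, h, i}): φ is false.
Detail at b (witness):
  At b: Dia Dia (q -> Box not r) requires Dia (q -> Box not r) at some successor in {e, f, g, j}.
    Dia (q -> Box not r) holds at e, so Dia Dia (q -> Box not r) is true at b.
      At e: Dia (q -> Box not r) requires q -> Box not r at some successor in {c, d, h, j}.
        q -> Box not r holds at c, so Dia (q -> Box not r) is true at e.

Yes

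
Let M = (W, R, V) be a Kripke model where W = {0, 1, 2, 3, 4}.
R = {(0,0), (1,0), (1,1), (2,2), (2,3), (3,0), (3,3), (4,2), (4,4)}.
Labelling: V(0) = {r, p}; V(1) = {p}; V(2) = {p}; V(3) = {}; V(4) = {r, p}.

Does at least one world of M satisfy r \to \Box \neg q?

Let φ = r \to \Box \neg q. Evaluate φ at each world:
  0 (successors {0}): φ is true.
  1 (successors {0, 1}): φ is true.
  2 (successors {2, 3}): φ is true.
  3 (successors {0, 3}): φ is true.
  4 (successors {2, 4}): φ is true.
Detail at 0 (witness):
  At 0: r is true, \Box \neg q is true, so r \to \Box \neg q is true.
    At 0: \Box \neg q requires \neg q at every successor {0}.
      At 0: \neg q is true.
    So \Box \neg q is true at 0.

Yes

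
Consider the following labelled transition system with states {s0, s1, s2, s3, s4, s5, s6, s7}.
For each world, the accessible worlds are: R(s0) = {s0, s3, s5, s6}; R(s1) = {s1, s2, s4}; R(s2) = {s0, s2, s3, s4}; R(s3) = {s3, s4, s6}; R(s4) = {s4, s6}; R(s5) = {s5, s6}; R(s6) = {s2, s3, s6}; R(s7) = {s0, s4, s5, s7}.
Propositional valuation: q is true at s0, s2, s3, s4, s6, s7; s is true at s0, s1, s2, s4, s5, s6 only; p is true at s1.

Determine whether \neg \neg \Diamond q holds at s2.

Yes

At s2: \neg \Diamond q is false, so \neg \neg \Diamond q is true.
  At s2: \Diamond q is true, so \neg \Diamond q is false.
    At s2: \Diamond q requires q at some successor in {s0, s2, s3, s4}.
      q holds at s0, so \Diamond q is true at s2.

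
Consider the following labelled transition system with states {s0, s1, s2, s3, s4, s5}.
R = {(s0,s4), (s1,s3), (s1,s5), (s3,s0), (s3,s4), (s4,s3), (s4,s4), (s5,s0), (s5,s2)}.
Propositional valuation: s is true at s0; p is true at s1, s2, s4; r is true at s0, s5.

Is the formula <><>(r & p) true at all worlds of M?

Let φ = <><>(r & p). Evaluate φ at each world:
  s0 (successors {s4}): φ is false.
  s1 (successors {s3, s5}): φ is false.
  s2 (successors ∅): φ is false.
  s3 (successors {s0, s4}): φ is false.
  s4 (successors {s3, s4}): φ is false.
  s5 (successors {s0, s2}): φ is false.
Detail at s0 (counterexample):
  At s0: <><>(r & p) requires <>(r & p) at some successor in {s4}.
    At s4: <>(r & p) is false.
  So <><>(r & p) is false at s0.

No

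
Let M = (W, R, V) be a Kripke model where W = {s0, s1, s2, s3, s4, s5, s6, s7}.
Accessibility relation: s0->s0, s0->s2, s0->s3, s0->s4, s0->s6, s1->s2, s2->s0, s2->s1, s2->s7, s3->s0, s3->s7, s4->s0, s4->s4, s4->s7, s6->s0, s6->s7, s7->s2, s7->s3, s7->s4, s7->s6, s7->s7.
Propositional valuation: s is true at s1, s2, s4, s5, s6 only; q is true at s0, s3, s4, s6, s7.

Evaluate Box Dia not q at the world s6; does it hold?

Recall that Box ψ holds at a world iff ψ holds at every accessible world, and Dia ψ holds iff ψ holds at some accessible world.
At s6: Box Dia not q requires Dia not q at every successor {s0, s7}.
    At s0: Dia not q requires not q at some successor in {s0, s2, s3, s4, s6}.
      not q holds at s2, so Dia not q is true at s0.
    At s7: Dia not q requires not q at some successor in {s2, s3, s4, s6, s7}.
      not q holds at s2, so Dia not q is true at s7.
So Box Dia not q is true at s6.

Yes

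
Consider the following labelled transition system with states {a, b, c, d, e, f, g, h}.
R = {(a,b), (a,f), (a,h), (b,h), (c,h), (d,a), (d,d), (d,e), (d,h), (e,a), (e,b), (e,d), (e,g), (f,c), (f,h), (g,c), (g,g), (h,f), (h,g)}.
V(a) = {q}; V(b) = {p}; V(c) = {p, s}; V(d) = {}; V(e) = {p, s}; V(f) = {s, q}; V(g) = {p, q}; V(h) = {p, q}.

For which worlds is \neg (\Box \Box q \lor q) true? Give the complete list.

Let φ = \neg (\Box \Box q \lor q). Evaluate φ at each world:
  a (successors {b, f, h}): φ is false.
  b (successors {h}): φ is false.
  c (successors {h}): φ is false.
  d (successors {a, d, e, h}): φ is true.
  e (successors {a, b, d, g}): φ is true.
  f (successors {c, h}): φ is false.
  g (successors {c, g}): φ is false.
  h (successors {f, g}): φ is false.
For instance, at b:
  At b: \Box \Box q \lor q is true, so \neg (\Box \Box q \lor q) is false.
    At b: \Box \Box q is true, q is false, so \Box \Box q \lor q is true.
      At b: \Box \Box q requires \Box q at every successor {h}.
        At h: \Box q is true.
      So \Box \Box q is true at b.
Satisfying worlds: {d, e}

d, e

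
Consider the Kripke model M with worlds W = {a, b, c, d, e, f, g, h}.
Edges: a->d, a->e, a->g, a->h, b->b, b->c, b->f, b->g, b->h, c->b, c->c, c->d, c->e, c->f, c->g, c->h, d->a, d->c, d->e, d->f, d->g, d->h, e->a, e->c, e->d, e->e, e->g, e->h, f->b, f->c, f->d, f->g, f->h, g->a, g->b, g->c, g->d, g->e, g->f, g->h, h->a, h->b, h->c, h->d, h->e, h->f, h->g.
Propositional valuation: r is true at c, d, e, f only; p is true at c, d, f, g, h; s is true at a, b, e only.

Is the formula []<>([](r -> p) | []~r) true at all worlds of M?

No

Let φ = []<>([](r -> p) | []~r). Evaluate φ at each world:
  a (successors {d, e, g, h}): φ is false.
  b (successors {b, c, f, g, h}): φ is true.
  c (successors {b, c, d, e, f, g, h}): φ is false.
  d (successors {a, c, e, f, g, h}): φ is false.
  e (successors {a, c, d, e, g, h}): φ is false.
  f (successors {b, c, d, g, h}): φ is true.
  g (successors {a, b, c, d, e, f, h}): φ is false.
  h (successors {a, b, c, d, e, f, g}): φ is false.
Detail at a (counterexample):
  At a: []<>([](r -> p) | []~r) requires <>([](r -> p) | []~r) at every successor {d, e, g, h}.
    <>([](r -> p) | []~r) fails at e, so []<>([](r -> p) | []~r) is false at a.
      At e: <>([](r -> p) | []~r) requires [](r -> p) | []~r at some successor in {a, c, d, e, g, h}.
        At a: [](r -> p) | []~r is false.
        At c: [](r -> p) | []~r is false.
        At d: [](r -> p) | []~r is false.
        At e: [](r -> p) | []~r is false.
        At g: [](r -> p) | []~r is false.
        At h: [](r -> p) | []~r is false.
      So <>([](r -> p) | []~r) is false at e.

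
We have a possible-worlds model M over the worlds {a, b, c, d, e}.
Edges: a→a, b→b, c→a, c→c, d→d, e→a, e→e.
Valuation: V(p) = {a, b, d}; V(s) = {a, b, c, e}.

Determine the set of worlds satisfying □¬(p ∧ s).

Let φ = □¬(p ∧ s). Evaluate φ at each world:
  a (successors {a}): φ is false.
  b (successors {b}): φ is false.
  c (successors {a, c}): φ is false.
  d (successors {d}): φ is true.
  e (successors {a, e}): φ is false.
For instance, at e:
  At e: □¬(p ∧ s) requires ¬(p ∧ s) at every successor {a, e}.
    ¬(p ∧ s) fails at a, so □¬(p ∧ s) is false at e.
Satisfying worlds: {d}

d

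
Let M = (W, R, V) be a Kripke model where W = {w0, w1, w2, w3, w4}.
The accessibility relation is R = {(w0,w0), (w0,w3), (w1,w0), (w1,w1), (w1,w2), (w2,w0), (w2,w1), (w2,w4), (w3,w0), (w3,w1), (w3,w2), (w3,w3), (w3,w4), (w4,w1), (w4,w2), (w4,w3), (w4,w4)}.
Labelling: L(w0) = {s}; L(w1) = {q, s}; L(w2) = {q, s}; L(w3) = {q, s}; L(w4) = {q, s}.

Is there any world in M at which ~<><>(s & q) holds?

Let φ = ~<><>(s & q). Evaluate φ at each world:
  w0 (successors {w0, w3}): φ is false.
  w1 (successors {w0, w1, w2}): φ is false.
  w2 (successors {w0, w1, w4}): φ is false.
  w3 (successors {w0, w1, w2, w3, w4}): φ is false.
  w4 (successors {w1, w2, w3, w4}): φ is false.
For instance, at w1:
  At w1: <><>(s & q) is true, so ~<><>(s & q) is false.
    At w1: <><>(s & q) requires <>(s & q) at some successor in {w0, w1, w2}.
      <>(s & q) holds at w0, so <><>(s & q) is true at w1.

No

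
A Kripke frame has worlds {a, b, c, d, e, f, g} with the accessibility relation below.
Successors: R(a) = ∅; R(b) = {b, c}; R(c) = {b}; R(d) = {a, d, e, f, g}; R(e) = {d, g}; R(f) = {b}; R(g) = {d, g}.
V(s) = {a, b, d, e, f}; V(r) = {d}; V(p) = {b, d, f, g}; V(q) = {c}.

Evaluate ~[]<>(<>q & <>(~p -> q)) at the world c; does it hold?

At c: []<>(<>q & <>(~p -> q)) is true, so ~[]<>(<>q & <>(~p -> q)) is false.
  At c: []<>(<>q & <>(~p -> q)) requires <>(<>q & <>(~p -> q)) at every successor {b}.
      At b: <>(<>q & <>(~p -> q)) requires <>q & <>(~p -> q) at some successor in {b, c}.
        <>q & <>(~p -> q) holds at b, so <>(<>q & <>(~p -> q)) is true at b.
  So []<>(<>q & <>(~p -> q)) is true at c.

No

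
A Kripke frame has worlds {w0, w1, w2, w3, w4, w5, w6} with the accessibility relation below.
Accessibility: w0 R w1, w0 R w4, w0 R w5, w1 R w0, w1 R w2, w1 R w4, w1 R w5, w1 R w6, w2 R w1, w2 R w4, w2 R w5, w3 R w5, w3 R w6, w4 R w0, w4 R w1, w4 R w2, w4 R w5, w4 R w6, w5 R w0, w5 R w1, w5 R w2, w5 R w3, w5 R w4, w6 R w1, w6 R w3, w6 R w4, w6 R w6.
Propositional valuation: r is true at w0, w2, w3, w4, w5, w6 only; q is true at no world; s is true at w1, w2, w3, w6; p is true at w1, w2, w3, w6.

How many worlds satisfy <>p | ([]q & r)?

7

Let φ = <>p | ([]q & r). Evaluate φ at each world:
  w0 (successors {w1, w4, w5}): φ is true.
  w1 (successors {w0, w2, w4, w5, w6}): φ is true.
  w2 (successors {w1, w4, w5}): φ is true.
  w3 (successors {w5, w6}): φ is true.
  w4 (successors {w0, w1, w2, w5, w6}): φ is true.
  w5 (successors {w0, w1, w2, w3, w4}): φ is true.
  w6 (successors {w1, w3, w4, w6}): φ is true.
For instance, at w3:
  At w3: <>p is true, []q & r is false, so <>p | ([]q & r) is true.
    At w3: <>p requires p at some successor in {w5, w6}.
      p holds at w6, so <>p is true at w3.
    At w3: []q is false, r is true, so []q & r is false.
      At w3: []q requires q at every successor {w5, w6}.
        q fails at w5, so []q is false at w3.
Satisfying worlds: {w0, w1, w2, w3, w4, w5, w6}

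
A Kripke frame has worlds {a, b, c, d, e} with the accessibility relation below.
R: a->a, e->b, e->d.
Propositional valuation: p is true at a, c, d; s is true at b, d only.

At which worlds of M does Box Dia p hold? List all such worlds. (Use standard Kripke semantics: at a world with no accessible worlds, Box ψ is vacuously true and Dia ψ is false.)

a, b, c, d

Let φ = Box Dia p. Evaluate φ at each world:
  a (successors {a}): φ is true.
  b (successors ∅): φ is true.
  c (successors ∅): φ is true.
  d (successors ∅): φ is true.
  e (successors {b, d}): φ is false.
For instance, at a:
  At a: Box Dia p requires Dia p at every successor {a}.
      At a: Dia p requires p at some successor in {a}.
        p holds at a, so Dia p is true at a.
  So Box Dia p is true at a.
Satisfying worlds: {a, b, c, d}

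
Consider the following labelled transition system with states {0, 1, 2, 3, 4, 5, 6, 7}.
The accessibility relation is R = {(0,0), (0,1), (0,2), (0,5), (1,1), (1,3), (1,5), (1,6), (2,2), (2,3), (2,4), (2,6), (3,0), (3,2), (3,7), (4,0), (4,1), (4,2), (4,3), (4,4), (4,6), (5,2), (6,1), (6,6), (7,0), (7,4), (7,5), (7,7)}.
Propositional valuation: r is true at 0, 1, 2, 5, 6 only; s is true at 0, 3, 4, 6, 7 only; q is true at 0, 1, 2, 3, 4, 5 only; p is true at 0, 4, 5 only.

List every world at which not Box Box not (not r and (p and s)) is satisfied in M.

Let φ = not Box Box not (not r and (p and s)). Evaluate φ at each world:
  0 (successors {0, 1, 2, 5}): φ is true.
  1 (successors {1, 3, 5, 6}): φ is false.
  2 (successors {2, 3, 4, 6}): φ is true.
  3 (successors {0, 2, 7}): φ is true.
  4 (successors {0, 1, 2, 3, 4, 6}): φ is true.
  5 (successors {2}): φ is true.
  6 (successors {1, 6}): φ is false.
  7 (successors {0, 4, 5, 7}): φ is true.
For instance, at 7:
  At 7: Box Box not (not r and (p and s)) is false, so not Box Box not (not r and (p and s)) is true.
    At 7: Box Box not (not r and (p and s)) requires Box not (not r and (p and s)) at every successor {0, 4, 5, 7}.
      Box not (not r and (p and s)) fails at 4, so Box Box not (not r and (p and s)) is false at 7.
Satisfying worlds: {0, 2, 3, 4, 5, 7}

0, 2, 3, 4, 5, 7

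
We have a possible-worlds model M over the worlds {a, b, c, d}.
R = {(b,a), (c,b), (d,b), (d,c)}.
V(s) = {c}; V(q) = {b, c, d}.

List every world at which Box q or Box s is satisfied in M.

Let φ = Box q or Box s. Evaluate φ at each world:
  a (successors ∅): φ is true.
  b (successors {a}): φ is false.
  c (successors {b}): φ is true.
  d (successors {b, c}): φ is true.
For instance, at c:
  At c: Box q is true, Box s is false, so Box q or Box s is true.
    At c: Box q requires q at every successor {b}.
      At b: q is true.
    So Box q is true at c.
    At c: Box s requires s at every successor {b}.
      s fails at b, so Box s is false at c.
Satisfying worlds: {a, c, d}

a, c, d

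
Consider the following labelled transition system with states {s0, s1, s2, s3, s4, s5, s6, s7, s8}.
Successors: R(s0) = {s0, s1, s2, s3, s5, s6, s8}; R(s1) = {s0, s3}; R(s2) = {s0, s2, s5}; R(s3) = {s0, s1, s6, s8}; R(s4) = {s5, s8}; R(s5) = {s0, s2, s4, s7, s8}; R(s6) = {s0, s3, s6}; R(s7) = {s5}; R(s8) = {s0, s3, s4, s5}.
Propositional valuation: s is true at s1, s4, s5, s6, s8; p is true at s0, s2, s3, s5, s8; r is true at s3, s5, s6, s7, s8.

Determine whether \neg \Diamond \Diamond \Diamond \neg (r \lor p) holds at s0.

No

At s0: \Diamond \Diamond \Diamond \neg (r \lor p) is true, so \neg \Diamond \Diamond \Diamond \neg (r \lor p) is false.
  At s0: \Diamond \Diamond \Diamond \neg (r \lor p) requires \Diamond \Diamond \neg (r \lor p) at some successor in {s0, s1, s2, s3, s5, s6, s8}.
    \Diamond \Diamond \neg (r \lor p) holds at s0, so \Diamond \Diamond \Diamond \neg (r \lor p) is true at s0.
      At s0: \Diamond \Diamond \neg (r \lor p) requires \Diamond \neg (r \lor p) at some successor in {s0, s1, s2, s3, s5, s6, s8}.
        \Diamond \neg (r \lor p) holds at s0, so \Diamond \Diamond \neg (r \lor p) is true at s0.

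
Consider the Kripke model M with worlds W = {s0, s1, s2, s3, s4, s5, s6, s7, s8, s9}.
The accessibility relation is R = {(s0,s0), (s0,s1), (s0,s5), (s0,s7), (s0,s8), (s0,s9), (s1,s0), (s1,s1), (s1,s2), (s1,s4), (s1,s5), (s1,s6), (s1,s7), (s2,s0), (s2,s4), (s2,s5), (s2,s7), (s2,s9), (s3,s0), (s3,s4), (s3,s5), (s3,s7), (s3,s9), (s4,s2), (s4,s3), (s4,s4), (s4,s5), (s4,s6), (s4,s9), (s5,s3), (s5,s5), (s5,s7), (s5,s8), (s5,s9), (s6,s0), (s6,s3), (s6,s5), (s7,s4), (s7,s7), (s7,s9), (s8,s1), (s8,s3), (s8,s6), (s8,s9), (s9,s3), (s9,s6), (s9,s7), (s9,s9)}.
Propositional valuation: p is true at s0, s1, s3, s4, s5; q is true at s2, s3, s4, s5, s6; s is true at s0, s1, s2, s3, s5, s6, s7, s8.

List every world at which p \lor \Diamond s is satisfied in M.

Let φ = p \lor \Diamond s. Evaluate φ at each world:
  s0 (successors {s0, s1, s5, s7, s8, s9}): φ is true.
  s1 (successors {s0, s1, s2, s4, s5, s6, s7}): φ is true.
  s2 (successors {s0, s4, s5, s7, s9}): φ is true.
  s3 (successors {s0, s4, s5, s7, s9}): φ is true.
  s4 (successors {s2, s3, s4, s5, s6, s9}): φ is true.
  s5 (successors {s3, s5, s7, s8, s9}): φ is true.
  s6 (successors {s0, s3, s5}): φ is true.
  s7 (successors {s4, s7, s9}): φ is true.
  s8 (successors {s1, s3, s6, s9}): φ is true.
  s9 (successors {s3, s6, s7, s9}): φ is true.
For instance, at s5:
  At s5: p is true, \Diamond s is true, so p \lor \Diamond s is true.
    At s5: \Diamond s requires s at some successor in {s3, s5, s7, s8, s9}.
      s holds at s3, so \Diamond s is true at s5.
Satisfying worlds: {s0, s1, s2, s3, s4, s5, s6, s7, s8, s9}

s0, s1, s2, s3, s4, s5, s6, s7, s8, s9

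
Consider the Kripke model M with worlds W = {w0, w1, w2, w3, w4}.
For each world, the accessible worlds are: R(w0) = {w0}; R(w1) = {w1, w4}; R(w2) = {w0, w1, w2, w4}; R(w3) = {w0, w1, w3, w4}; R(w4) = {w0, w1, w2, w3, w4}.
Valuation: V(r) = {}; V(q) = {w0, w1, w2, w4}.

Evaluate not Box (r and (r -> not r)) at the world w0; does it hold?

Yes

Recall that Box ψ holds at a world iff ψ holds at every accessible world, and Dia ψ holds iff ψ holds at some accessible world.
At w0: Box (r and (r -> not r)) is false, so not Box (r and (r -> not r)) is true.
  At w0: Box (r and (r -> not r)) requires r and (r -> not r) at every successor {w0}.
    r and (r -> not r) fails at w0, so Box (r and (r -> not r)) is false at w0.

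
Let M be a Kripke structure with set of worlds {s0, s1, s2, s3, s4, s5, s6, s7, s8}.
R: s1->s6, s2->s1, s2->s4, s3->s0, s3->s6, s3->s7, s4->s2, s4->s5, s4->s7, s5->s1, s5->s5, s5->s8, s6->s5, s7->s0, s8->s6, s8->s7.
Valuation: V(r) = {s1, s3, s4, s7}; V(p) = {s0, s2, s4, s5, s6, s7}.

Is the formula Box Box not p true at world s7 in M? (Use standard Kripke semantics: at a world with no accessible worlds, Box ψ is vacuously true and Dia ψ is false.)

Yes

At s7: Box Box not p requires Box not p at every successor {s0}.
    At s0: no accessible worlds, so Box not p holds vacuously.
So Box Box not p is true at s7.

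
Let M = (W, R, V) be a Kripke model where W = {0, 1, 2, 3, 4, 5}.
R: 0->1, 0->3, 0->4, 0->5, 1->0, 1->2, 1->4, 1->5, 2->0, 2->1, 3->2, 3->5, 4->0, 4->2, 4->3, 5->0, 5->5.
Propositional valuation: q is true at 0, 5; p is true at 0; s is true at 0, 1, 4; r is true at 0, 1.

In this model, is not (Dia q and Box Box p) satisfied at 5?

At 5: Dia q and Box Box p is false, so not (Dia q and Box Box p) is true.
  At 5: Dia q is true, Box Box p is false, so Dia q and Box Box p is false.
    At 5: Dia q requires q at some successor in {0, 5}.
      q holds at 0, so Dia q is true at 5.
    At 5: Box Box p requires Box p at every successor {0, 5}.
      Box p fails at 0, so Box Box p is false at 5.

Yes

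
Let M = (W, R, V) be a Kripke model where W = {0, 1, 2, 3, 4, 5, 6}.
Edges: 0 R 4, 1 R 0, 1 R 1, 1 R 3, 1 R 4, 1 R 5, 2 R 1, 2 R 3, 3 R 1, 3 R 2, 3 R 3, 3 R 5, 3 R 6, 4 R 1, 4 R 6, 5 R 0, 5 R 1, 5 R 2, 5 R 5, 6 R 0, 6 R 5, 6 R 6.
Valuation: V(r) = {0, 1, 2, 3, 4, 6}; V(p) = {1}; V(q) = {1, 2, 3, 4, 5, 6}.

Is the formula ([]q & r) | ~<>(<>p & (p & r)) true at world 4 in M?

Yes

At 4: []q & r is true, ~<>(<>p & (p & r)) is false, so ([]q & r) | ~<>(<>p & (p & r)) is true.
  At 4: []q is true, r is true, so []q & r is true.
    At 4: []q requires q at every successor {1, 6}.
      At 1: q is true.
      At 6: q is true.
    So []q is true at 4.
  At 4: <>(<>p & (p & r)) is true, so ~<>(<>p & (p & r)) is false.
    At 4: <>(<>p & (p & r)) requires <>p & (p & r) at some successor in {1, 6}.
      <>p & (p & r) holds at 1, so <>(<>p & (p & r)) is true at 4.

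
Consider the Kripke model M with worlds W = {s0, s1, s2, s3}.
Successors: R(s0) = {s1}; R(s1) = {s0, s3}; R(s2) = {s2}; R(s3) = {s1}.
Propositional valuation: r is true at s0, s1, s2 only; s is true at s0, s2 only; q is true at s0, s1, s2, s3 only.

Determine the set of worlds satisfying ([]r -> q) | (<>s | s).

s0, s1, s2, s3

Let φ = ([]r -> q) | (<>s | s). Evaluate φ at each world:
  s0 (successors {s1}): φ is true.
  s1 (successors {s0, s3}): φ is true.
  s2 (successors {s2}): φ is true.
  s3 (successors {s1}): φ is true.
For instance, at s0:
  At s0: []r -> q is true, <>s | s is true, so ([]r -> q) | (<>s | s) is true.
    At s0: []r is true, q is true, so []r -> q is true.
      At s0: []r requires r at every successor {s1}.
        At s1: r is true.
      So []r is true at s0.
    At s0: <>s is false, s is true, so <>s | s is true.
      At s0: <>s requires s at some successor in {s1}.
        At s1: s is false.
      So <>s is false at s0.
Satisfying worlds: {s0, s1, s2, s3}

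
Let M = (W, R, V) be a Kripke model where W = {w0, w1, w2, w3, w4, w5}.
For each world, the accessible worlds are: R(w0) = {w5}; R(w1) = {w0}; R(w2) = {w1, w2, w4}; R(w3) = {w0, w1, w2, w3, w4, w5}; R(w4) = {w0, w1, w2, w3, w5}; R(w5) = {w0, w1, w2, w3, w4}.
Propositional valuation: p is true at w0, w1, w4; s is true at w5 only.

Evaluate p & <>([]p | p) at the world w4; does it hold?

Yes

At w4: p is true, <>([]p | p) is true, so p & <>([]p | p) is true.
  At w4: <>([]p | p) requires []p | p at some successor in {w0, w1, w2, w3, w5}.
    []p | p holds at w0, so <>([]p | p) is true at w4.
      At w0: []p is false, p is true, so []p | p is true.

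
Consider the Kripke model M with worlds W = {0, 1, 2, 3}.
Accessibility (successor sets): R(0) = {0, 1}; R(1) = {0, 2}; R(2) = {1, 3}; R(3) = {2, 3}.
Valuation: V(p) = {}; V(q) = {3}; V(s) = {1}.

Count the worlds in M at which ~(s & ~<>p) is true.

Recall that <>ψ holds at a world iff ψ holds at some accessible world.
Let φ = ~(s & ~<>p). Evaluate φ at each world:
  0 (successors {0, 1}): φ is true.
  1 (successors {0, 2}): φ is false.
  2 (successors {1, 3}): φ is true.
  3 (successors {2, 3}): φ is true.
For instance, at 0:
  At 0: s & ~<>p is false, so ~(s & ~<>p) is true.
    At 0: s is false, ~<>p is true, so s & ~<>p is false.
      At 0: <>p is false, so ~<>p is true.
Satisfying worlds: {0, 2, 3}

3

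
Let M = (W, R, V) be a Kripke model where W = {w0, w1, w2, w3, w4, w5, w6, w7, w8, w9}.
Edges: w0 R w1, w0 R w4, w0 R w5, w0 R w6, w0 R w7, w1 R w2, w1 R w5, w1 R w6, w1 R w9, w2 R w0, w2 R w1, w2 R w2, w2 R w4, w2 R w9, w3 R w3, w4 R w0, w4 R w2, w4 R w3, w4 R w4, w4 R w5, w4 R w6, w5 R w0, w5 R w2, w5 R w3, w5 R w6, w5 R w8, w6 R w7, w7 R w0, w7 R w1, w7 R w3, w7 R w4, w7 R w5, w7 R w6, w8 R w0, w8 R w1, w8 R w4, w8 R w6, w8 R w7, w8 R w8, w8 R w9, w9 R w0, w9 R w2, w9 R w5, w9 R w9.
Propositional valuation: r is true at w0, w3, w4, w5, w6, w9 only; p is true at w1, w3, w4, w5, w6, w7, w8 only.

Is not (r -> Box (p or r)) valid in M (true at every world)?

Recall that Box ψ holds at a world iff ψ holds at every accessible world, and Dia ψ holds iff ψ holds at some accessible world.
Let φ = not (r -> Box (p or r)). Evaluate φ at each world:
  w0 (successors {w1, w4, w5, w6, w7}): φ is false.
  w1 (successors {w2, w5, w6, w9}): φ is false.
  w2 (successors {w0, w1, w2, w4, w9}): φ is false.
  w3 (successors {w3}): φ is false.
  w4 (successors {w0, w2, w3, w4, w5, w6}): φ is true.
  w5 (successors {w0, w2, w3, w6, w8}): φ is true.
  w6 (successors {w7}): φ is false.
  w7 (successors {w0, w1, w3, w4, w5, w6}): φ is false.
  w8 (successors {w0, w1, w4, w6, w7, w8, w9}): φ is false.
  w9 (successors {w0, w2, w5, w9}): φ is true.
Detail at w0 (counterexample):
  At w0: r -> Box (p or r) is true, so not (r -> Box (p or r)) is false.
    At w0: r is true, Box (p or r) is true, so r -> Box (p or r) is true.
      At w0: Box (p or r) requires p or r at every successor {w1, w4, w5, w6, w7}.
        At w1: p or r is true.
        At w4: p or r is true.
        At w5: p or r is true.
        At w6: p or r is true.
        At w7: p or r is true.
      So Box (p or r) is true at w0.

No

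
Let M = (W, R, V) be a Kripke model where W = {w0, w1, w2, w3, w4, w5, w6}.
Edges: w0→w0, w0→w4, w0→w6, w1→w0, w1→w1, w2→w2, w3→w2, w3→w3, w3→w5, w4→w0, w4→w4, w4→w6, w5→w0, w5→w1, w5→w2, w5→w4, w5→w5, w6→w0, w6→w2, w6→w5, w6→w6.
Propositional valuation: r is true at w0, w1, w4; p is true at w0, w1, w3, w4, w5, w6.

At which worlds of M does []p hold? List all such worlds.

Let φ = []p. Evaluate φ at each world:
  w0 (successors {w0, w4, w6}): φ is true.
  w1 (successors {w0, w1}): φ is true.
  w2 (successors {w2}): φ is false.
  w3 (successors {w2, w3, w5}): φ is false.
  w4 (successors {w0, w4, w6}): φ is true.
  w5 (successors {w0, w1, w2, w4, w5}): φ is false.
  w6 (successors {w0, w2, w5, w6}): φ is false.
For instance, at w0:
  At w0: []p requires p at every successor {w0, w4, w6}.
    At w0: p is true.
    At w4: p is true.
    At w6: p is true.
  So []p is true at w0.
Satisfying worlds: {w0, w1, w4}

w0, w1, w4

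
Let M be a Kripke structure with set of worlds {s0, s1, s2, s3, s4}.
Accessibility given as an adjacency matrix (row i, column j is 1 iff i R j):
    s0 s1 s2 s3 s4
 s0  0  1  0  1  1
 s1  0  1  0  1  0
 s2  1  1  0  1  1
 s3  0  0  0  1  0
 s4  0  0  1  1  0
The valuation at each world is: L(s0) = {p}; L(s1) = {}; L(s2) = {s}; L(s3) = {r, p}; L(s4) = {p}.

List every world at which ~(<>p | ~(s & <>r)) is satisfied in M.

Let φ = ~(<>p | ~(s & <>r)). Evaluate φ at each world:
  s0 (successors {s1, s3, s4}): φ is false.
  s1 (successors {s1, s3}): φ is false.
  s2 (successors {s0, s1, s3, s4}): φ is false.
  s3 (successors {s3}): φ is false.
  s4 (successors {s2, s3}): φ is false.
For instance, at s3:
  At s3: <>p | ~(s & <>r) is true, so ~(<>p | ~(s & <>r)) is false.
    At s3: <>p is true, ~(s & <>r) is true, so <>p | ~(s & <>r) is true.
      At s3: <>p requires p at some successor in {s3}.
        p holds at s3, so <>p is true at s3.
      At s3: s & <>r is false, so ~(s & <>r) is true.
Satisfying worlds: none.

none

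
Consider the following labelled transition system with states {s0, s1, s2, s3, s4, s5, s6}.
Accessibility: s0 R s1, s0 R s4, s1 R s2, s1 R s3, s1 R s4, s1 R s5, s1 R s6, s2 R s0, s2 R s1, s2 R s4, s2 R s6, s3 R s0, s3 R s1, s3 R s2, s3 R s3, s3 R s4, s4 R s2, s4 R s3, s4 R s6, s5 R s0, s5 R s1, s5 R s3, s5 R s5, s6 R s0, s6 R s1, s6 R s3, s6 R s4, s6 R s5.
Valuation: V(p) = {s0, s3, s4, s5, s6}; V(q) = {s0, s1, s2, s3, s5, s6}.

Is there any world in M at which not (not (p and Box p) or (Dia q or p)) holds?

Let φ = not (not (p and Box p) or (Dia q or p)). Evaluate φ at each world:
  s0 (successors {s1, s4}): φ is false.
  s1 (successors {s2, s3, s4, s5, s6}): φ is false.
  s2 (successors {s0, s1, s4, s6}): φ is false.
  s3 (successors {s0, s1, s2, s3, s4}): φ is false.
  s4 (successors {s2, s3, s6}): φ is false.
  s5 (successors {s0, s1, s3, s5}): φ is false.
  s6 (successors {s0, s1, s3, s4, s5}): φ is false.
For instance, at s3:
  At s3: not (p and Box p) or (Dia q or p) is true, so not (not (p and Box p) or (Dia q or p)) is false.
    At s3: not (p and Box p) is true, Dia q or p is true, so not (p and Box p) or (Dia q or p) is true.
      At s3: p and Box p is false, so not (p and Box p) is true.
      At s3: Dia q is true, p is true, so Dia q or p is true.

No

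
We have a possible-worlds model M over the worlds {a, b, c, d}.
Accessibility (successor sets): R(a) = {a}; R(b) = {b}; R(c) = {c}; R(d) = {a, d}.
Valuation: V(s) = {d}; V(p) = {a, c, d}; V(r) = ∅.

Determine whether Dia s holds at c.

At c: Dia s requires s at some successor in {c}.
  At c: s is false.
So Dia s is false at c.

No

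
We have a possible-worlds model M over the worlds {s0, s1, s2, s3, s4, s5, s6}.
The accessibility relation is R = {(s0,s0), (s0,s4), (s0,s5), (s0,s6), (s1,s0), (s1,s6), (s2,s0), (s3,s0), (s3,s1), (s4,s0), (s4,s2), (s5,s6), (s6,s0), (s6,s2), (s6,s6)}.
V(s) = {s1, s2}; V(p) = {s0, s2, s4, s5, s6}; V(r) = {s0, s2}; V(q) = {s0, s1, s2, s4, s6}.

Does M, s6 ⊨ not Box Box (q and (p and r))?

Yes

At s6: Box Box (q and (p and r)) is false, so not Box Box (q and (p and r)) is true.
  At s6: Box Box (q and (p and r)) requires Box (q and (p and r)) at every successor {s0, s2, s6}.
    Box (q and (p and r)) fails at s0, so Box Box (q and (p and r)) is false at s6.
      At s0: Box (q and (p and r)) requires q and (p and r) at every successor {s0, s4, s5, s6}.
        q and (p and r) fails at s4, so Box (q and (p and r)) is false at s0.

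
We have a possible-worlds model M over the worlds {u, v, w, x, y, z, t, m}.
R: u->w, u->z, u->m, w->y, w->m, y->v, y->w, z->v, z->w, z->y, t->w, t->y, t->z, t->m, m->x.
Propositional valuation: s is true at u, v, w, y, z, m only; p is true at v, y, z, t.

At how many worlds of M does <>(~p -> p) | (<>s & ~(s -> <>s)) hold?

Recall that <>ψ holds at a world iff ψ holds at some accessible world.
Let φ = <>(~p -> p) | (<>s & ~(s -> <>s)). Evaluate φ at each world:
  u (successors {w, z, m}): φ is true.
  v (successors ∅): φ is false.
  w (successors {y, m}): φ is true.
  x (successors ∅): φ is false.
  y (successors {v, w}): φ is true.
  z (successors {v, w, y}): φ is true.
  t (successors {w, y, z, m}): φ is true.
  m (successors {x}): φ is false.
For instance, at w:
  At w: <>(~p -> p) is true, <>s & ~(s -> <>s) is false, so <>(~p -> p) | (<>s & ~(s -> <>s)) is true.
    At w: <>(~p -> p) requires ~p -> p at some successor in {y, m}.
      ~p -> p holds at y, so <>(~p -> p) is true at w.
    At w: <>s is true, ~(s -> <>s) is false, so <>s & ~(s -> <>s) is false.
      At w: <>s requires s at some successor in {y, m}.
        s holds at y, so <>s is true at w.
      At w: s -> <>s is true, so ~(s -> <>s) is false.
Satisfying worlds: {u, w, y, z, t}

5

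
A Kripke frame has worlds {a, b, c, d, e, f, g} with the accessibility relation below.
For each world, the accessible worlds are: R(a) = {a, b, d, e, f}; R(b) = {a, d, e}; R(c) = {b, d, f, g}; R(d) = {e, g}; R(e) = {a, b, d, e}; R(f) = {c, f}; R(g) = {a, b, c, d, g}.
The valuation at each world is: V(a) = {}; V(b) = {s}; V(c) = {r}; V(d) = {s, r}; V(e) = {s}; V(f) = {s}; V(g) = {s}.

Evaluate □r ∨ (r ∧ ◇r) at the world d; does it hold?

At d: □r is false, r ∧ ◇r is false, so □r ∨ (r ∧ ◇r) is false.
  At d: □r requires r at every successor {e, g}.
    r fails at e, so □r is false at d.
  At d: r is true, ◇r is false, so r ∧ ◇r is false.
    At d: ◇r requires r at some successor in {e, g}.
      At e: r is false.
      At g: r is false.
    So ◇r is false at d.

No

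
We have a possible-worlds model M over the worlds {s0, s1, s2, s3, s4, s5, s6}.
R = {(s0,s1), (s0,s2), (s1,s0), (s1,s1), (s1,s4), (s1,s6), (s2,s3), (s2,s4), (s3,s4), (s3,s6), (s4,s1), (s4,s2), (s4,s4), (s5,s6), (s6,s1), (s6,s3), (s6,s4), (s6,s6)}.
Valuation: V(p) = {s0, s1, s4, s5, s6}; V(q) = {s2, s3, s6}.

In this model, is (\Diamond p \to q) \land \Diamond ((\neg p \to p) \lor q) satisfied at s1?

At s1: \Diamond p \to q is false, \Diamond ((\neg p \to p) \lor q) is true, so (\Diamond p \to q) \land \Diamond ((\neg p \to p) \lor q) is false.
  At s1: \Diamond p is true, q is false, so \Diamond p \to q is false.
    At s1: \Diamond p requires p at some successor in {s0, s1, s4, s6}.
      p holds at s0, so \Diamond p is true at s1.
  At s1: \Diamond ((\neg p \to p) \lor q) requires (\neg p \to p) \lor q at some successor in {s0, s1, s4, s6}.
    (\neg p \to p) \lor q holds at s0, so \Diamond ((\neg p \to p) \lor q) is true at s1.

No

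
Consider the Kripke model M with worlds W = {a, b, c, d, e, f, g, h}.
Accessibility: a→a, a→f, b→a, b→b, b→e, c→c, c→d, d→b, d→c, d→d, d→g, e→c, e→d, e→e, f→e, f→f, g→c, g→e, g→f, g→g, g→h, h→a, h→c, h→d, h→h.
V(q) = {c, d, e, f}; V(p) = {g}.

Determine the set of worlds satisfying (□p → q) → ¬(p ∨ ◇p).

Recall that □ψ holds at a world iff ψ holds at every accessible world, and ◇ψ holds iff ψ holds at some accessible world.
Let φ = (□p → q) → ¬(p ∨ ◇p). Evaluate φ at each world:
  a (successors {a, f}): φ is true.
  b (successors {a, b, e}): φ is true.
  c (successors {c, d}): φ is true.
  d (successors {b, c, d, g}): φ is false.
  e (successors {c, d, e}): φ is true.
  f (successors {e, f}): φ is true.
  g (successors {c, e, f, g, h}): φ is false.
  h (successors {a, c, d, h}): φ is true.
For instance, at h:
  At h: □p → q is true, ¬(p ∨ ◇p) is true, so (□p → q) → ¬(p ∨ ◇p) is true.
    At h: □p is false, q is false, so □p → q is true.
      At h: □p requires p at every successor {a, c, d, h}.
        p fails at a, so □p is false at h.
    At h: p ∨ ◇p is false, so ¬(p ∨ ◇p) is true.
      At h: p is false, ◇p is false, so p ∨ ◇p is false.
Satisfying worlds: {a, b, c, e, f, h}

a, b, c, e, f, h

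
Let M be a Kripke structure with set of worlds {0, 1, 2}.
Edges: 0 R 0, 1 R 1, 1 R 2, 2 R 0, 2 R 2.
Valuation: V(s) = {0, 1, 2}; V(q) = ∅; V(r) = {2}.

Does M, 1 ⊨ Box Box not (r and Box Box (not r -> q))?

Yes

At 1: Box Box not (r and Box Box (not r -> q)) requires Box not (r and Box Box (not r -> q)) at every successor {1, 2}.
    At 1: Box not (r and Box Box (not r -> q)) requires not (r and Box Box (not r -> q)) at every successor {1, 2}.
      At 1: not (r and Box Box (not r -> q)) is true.
      At 2: not (r and Box Box (not r -> q)) is true.
    So Box not (r and Box Box (not r -> q)) is true at 1.
    At 2: Box not (r and Box Box (not r -> q)) requires not (r and Box Box (not r -> q)) at every successor {0, 2}.
      At 0: not (r and Box Box (not r -> q)) is true.
      At 2: not (r and Box Box (not r -> q)) is true.
    So Box not (r and Box Box (not r -> q)) is true at 2.
So Box Box not (r and Box Box (not r -> q)) is true at 1.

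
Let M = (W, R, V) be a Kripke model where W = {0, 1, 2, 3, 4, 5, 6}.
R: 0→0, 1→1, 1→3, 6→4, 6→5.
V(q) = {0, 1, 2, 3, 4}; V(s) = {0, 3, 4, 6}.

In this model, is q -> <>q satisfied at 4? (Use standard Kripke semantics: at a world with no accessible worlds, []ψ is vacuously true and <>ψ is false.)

No

At 4: q is true, <>q is false, so q -> <>q is false.
  At 4: no accessible worlds, so <>q is false.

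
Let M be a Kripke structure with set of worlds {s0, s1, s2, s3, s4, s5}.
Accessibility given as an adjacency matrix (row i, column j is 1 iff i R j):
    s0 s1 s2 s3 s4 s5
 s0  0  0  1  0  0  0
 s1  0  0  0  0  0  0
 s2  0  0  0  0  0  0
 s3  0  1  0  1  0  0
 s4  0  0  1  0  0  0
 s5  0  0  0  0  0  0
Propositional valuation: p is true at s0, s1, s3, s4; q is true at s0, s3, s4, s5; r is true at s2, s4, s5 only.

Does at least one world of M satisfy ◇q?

Let φ = ◇q. Evaluate φ at each world:
  s0 (successors {s2}): φ is false.
  s1 (successors ∅): φ is false.
  s2 (successors ∅): φ is false.
  s3 (successors {s1, s3}): φ is true.
  s4 (successors {s2}): φ is false.
  s5 (successors ∅): φ is false.
Detail at s3 (witness):
  At s3: ◇q requires q at some successor in {s1, s3}.
    q holds at s3, so ◇q is true at s3.

Yes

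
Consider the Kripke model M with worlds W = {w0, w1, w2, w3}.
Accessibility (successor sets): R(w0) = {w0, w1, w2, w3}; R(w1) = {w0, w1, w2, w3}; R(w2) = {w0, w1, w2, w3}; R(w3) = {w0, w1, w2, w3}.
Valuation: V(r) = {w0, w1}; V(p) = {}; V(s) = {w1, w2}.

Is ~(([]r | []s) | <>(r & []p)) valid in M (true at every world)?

Recall that []ψ holds at a world iff ψ holds at every accessible world, and <>ψ holds iff ψ holds at some accessible world.
Let φ = ~(([]r | []s) | <>(r & []p)). Evaluate φ at each world:
  w0 (successors {w0, w1, w2, w3}): φ is true.
  w1 (successors {w0, w1, w2, w3}): φ is true.
  w2 (successors {w0, w1, w2, w3}): φ is true.
  w3 (successors {w0, w1, w2, w3}): φ is true.
For instance, at w1:
  At w1: ([]r | []s) | <>(r & []p) is false, so ~(([]r | []s) | <>(r & []p)) is true.
    At w1: []r | []s is false, <>(r & []p) is false, so ([]r | []s) | <>(r & []p) is false.
      At w1: []r is false, []s is false, so []r | []s is false.
      At w1: <>(r & []p) requires r & []p at some successor in {w0, w1, w2, w3}.
        At w0: r & []p is false.
        At w1: r & []p is false.
        At w2: r & []p is false.
        At w3: r & []p is false.
      So <>(r & []p) is false at w1.

Yes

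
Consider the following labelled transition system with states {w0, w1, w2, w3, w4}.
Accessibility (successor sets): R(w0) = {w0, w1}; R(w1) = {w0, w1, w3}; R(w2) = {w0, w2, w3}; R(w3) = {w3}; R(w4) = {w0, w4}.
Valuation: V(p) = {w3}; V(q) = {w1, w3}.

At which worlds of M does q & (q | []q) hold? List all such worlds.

w1, w3

Recall that []ψ holds at a world iff ψ holds at every accessible world, and <>ψ holds iff ψ holds at some accessible world.
Let φ = q & (q | []q). Evaluate φ at each world:
  w0 (successors {w0, w1}): φ is false.
  w1 (successors {w0, w1, w3}): φ is true.
  w2 (successors {w0, w2, w3}): φ is false.
  w3 (successors {w3}): φ is true.
  w4 (successors {w0, w4}): φ is false.
For instance, at w2:
  At w2: q is false, q | []q is false, so q & (q | []q) is false.
    At w2: q is false, []q is false, so q | []q is false.
      At w2: []q requires q at every successor {w0, w2, w3}.
        q fails at w0, so []q is false at w2.
Satisfying worlds: {w1, w3}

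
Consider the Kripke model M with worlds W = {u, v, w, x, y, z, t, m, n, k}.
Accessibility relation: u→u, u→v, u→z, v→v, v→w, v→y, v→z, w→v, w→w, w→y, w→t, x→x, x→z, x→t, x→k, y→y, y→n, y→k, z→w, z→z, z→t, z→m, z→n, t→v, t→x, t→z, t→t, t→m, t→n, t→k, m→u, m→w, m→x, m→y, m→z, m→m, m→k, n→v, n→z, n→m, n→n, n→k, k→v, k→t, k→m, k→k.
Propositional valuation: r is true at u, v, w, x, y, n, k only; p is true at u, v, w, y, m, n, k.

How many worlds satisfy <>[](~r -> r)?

Recall that []ψ holds at a world iff ψ holds at every accessible world, and <>ψ holds iff ψ holds at some accessible world.
Let φ = <>[](~r -> r). Evaluate φ at each world:
  u (successors {u, v, z}): φ is false.
  v (successors {v, w, y, z}): φ is true.
  w (successors {v, w, y, t}): φ is true.
  x (successors {x, z, t, k}): φ is false.
  y (successors {y, n, k}): φ is true.
  z (successors {w, z, t, m, n}): φ is false.
  t (successors {v, x, z, t, m, n, k}): φ is false.
  m (successors {u, w, x, y, z, m, k}): φ is true.
  n (successors {v, z, m, n, k}): φ is false.
  k (successors {v, t, m, k}): φ is false.
For instance, at x:
  At x: <>[](~r -> r) requires [](~r -> r) at some successor in {x, z, t, k}.
    At x: [](~r -> r) is false.
    At z: [](~r -> r) is false.
    At t: [](~r -> r) is false.
    At k: [](~r -> r) is false.
  So <>[](~r -> r) is false at x.
Satisfying worlds: {v, w, y, m}

4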